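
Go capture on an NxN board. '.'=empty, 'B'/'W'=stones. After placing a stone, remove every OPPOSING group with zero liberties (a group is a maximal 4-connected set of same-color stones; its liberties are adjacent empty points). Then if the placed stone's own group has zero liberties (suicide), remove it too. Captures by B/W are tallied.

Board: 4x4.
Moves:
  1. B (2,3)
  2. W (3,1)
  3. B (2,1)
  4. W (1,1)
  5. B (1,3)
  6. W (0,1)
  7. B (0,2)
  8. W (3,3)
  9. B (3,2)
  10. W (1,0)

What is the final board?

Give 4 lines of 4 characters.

Move 1: B@(2,3) -> caps B=0 W=0
Move 2: W@(3,1) -> caps B=0 W=0
Move 3: B@(2,1) -> caps B=0 W=0
Move 4: W@(1,1) -> caps B=0 W=0
Move 5: B@(1,3) -> caps B=0 W=0
Move 6: W@(0,1) -> caps B=0 W=0
Move 7: B@(0,2) -> caps B=0 W=0
Move 8: W@(3,3) -> caps B=0 W=0
Move 9: B@(3,2) -> caps B=1 W=0
Move 10: W@(1,0) -> caps B=1 W=0

Answer: .WB.
WW.B
.B.B
.WB.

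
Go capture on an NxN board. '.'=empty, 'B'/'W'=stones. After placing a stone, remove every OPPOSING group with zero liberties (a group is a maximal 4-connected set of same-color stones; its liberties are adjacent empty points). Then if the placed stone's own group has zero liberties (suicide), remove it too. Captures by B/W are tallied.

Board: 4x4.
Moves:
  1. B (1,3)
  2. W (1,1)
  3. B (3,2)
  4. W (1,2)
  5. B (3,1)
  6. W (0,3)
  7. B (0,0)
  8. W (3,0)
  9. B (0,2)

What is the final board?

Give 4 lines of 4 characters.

Move 1: B@(1,3) -> caps B=0 W=0
Move 2: W@(1,1) -> caps B=0 W=0
Move 3: B@(3,2) -> caps B=0 W=0
Move 4: W@(1,2) -> caps B=0 W=0
Move 5: B@(3,1) -> caps B=0 W=0
Move 6: W@(0,3) -> caps B=0 W=0
Move 7: B@(0,0) -> caps B=0 W=0
Move 8: W@(3,0) -> caps B=0 W=0
Move 9: B@(0,2) -> caps B=1 W=0

Answer: B.B.
.WWB
....
WBB.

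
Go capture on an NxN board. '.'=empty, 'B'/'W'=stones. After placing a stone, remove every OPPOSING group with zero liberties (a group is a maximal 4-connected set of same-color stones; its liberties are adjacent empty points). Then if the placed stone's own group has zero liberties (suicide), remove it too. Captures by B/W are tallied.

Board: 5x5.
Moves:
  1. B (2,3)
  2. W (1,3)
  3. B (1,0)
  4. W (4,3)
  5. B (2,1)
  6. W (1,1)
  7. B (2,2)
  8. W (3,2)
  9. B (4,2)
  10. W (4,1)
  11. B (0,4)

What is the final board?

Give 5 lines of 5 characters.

Move 1: B@(2,3) -> caps B=0 W=0
Move 2: W@(1,3) -> caps B=0 W=0
Move 3: B@(1,0) -> caps B=0 W=0
Move 4: W@(4,3) -> caps B=0 W=0
Move 5: B@(2,1) -> caps B=0 W=0
Move 6: W@(1,1) -> caps B=0 W=0
Move 7: B@(2,2) -> caps B=0 W=0
Move 8: W@(3,2) -> caps B=0 W=0
Move 9: B@(4,2) -> caps B=0 W=0
Move 10: W@(4,1) -> caps B=0 W=1
Move 11: B@(0,4) -> caps B=0 W=1

Answer: ....B
BW.W.
.BBB.
..W..
.W.W.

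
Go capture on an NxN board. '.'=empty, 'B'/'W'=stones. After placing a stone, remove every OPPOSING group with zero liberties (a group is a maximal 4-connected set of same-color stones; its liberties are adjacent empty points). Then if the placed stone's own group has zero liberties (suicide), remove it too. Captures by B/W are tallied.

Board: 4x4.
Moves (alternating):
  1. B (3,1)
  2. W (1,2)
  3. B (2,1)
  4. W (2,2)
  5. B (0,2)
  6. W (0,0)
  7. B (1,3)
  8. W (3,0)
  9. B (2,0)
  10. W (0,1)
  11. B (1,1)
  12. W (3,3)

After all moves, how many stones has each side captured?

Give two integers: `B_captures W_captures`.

Move 1: B@(3,1) -> caps B=0 W=0
Move 2: W@(1,2) -> caps B=0 W=0
Move 3: B@(2,1) -> caps B=0 W=0
Move 4: W@(2,2) -> caps B=0 W=0
Move 5: B@(0,2) -> caps B=0 W=0
Move 6: W@(0,0) -> caps B=0 W=0
Move 7: B@(1,3) -> caps B=0 W=0
Move 8: W@(3,0) -> caps B=0 W=0
Move 9: B@(2,0) -> caps B=1 W=0
Move 10: W@(0,1) -> caps B=1 W=0
Move 11: B@(1,1) -> caps B=1 W=0
Move 12: W@(3,3) -> caps B=1 W=0

Answer: 1 0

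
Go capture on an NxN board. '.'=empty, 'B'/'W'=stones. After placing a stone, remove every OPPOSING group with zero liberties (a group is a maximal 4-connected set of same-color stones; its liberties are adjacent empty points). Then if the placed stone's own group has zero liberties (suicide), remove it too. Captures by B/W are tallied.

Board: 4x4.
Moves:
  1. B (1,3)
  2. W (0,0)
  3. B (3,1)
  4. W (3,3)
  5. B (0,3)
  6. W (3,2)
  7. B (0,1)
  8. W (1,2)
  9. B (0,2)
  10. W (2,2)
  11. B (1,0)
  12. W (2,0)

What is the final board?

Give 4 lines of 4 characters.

Move 1: B@(1,3) -> caps B=0 W=0
Move 2: W@(0,0) -> caps B=0 W=0
Move 3: B@(3,1) -> caps B=0 W=0
Move 4: W@(3,3) -> caps B=0 W=0
Move 5: B@(0,3) -> caps B=0 W=0
Move 6: W@(3,2) -> caps B=0 W=0
Move 7: B@(0,1) -> caps B=0 W=0
Move 8: W@(1,2) -> caps B=0 W=0
Move 9: B@(0,2) -> caps B=0 W=0
Move 10: W@(2,2) -> caps B=0 W=0
Move 11: B@(1,0) -> caps B=1 W=0
Move 12: W@(2,0) -> caps B=1 W=0

Answer: .BBB
B.WB
W.W.
.BWW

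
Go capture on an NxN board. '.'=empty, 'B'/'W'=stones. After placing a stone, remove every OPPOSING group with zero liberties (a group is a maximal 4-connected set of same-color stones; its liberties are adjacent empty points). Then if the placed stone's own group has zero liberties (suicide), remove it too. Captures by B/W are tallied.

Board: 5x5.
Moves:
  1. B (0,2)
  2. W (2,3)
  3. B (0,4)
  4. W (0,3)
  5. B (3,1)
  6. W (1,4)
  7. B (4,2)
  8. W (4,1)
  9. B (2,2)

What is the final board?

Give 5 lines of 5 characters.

Answer: ..BW.
....W
..BW.
.B...
.WB..

Derivation:
Move 1: B@(0,2) -> caps B=0 W=0
Move 2: W@(2,3) -> caps B=0 W=0
Move 3: B@(0,4) -> caps B=0 W=0
Move 4: W@(0,3) -> caps B=0 W=0
Move 5: B@(3,1) -> caps B=0 W=0
Move 6: W@(1,4) -> caps B=0 W=1
Move 7: B@(4,2) -> caps B=0 W=1
Move 8: W@(4,1) -> caps B=0 W=1
Move 9: B@(2,2) -> caps B=0 W=1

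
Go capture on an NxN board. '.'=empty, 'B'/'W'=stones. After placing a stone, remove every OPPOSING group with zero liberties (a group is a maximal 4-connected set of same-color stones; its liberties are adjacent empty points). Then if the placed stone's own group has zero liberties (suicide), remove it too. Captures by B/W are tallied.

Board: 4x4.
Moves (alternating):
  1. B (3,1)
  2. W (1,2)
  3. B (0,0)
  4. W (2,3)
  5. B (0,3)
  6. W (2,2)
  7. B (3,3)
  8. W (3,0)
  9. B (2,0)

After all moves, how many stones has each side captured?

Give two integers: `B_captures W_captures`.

Move 1: B@(3,1) -> caps B=0 W=0
Move 2: W@(1,2) -> caps B=0 W=0
Move 3: B@(0,0) -> caps B=0 W=0
Move 4: W@(2,3) -> caps B=0 W=0
Move 5: B@(0,3) -> caps B=0 W=0
Move 6: W@(2,2) -> caps B=0 W=0
Move 7: B@(3,3) -> caps B=0 W=0
Move 8: W@(3,0) -> caps B=0 W=0
Move 9: B@(2,0) -> caps B=1 W=0

Answer: 1 0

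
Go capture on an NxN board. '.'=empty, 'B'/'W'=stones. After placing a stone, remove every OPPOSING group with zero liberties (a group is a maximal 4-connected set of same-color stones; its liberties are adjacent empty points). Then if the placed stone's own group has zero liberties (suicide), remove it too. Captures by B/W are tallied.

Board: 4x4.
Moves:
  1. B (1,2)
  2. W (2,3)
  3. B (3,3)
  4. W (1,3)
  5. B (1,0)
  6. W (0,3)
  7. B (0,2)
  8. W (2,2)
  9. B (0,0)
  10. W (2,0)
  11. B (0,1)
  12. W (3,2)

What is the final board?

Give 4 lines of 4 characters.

Move 1: B@(1,2) -> caps B=0 W=0
Move 2: W@(2,3) -> caps B=0 W=0
Move 3: B@(3,3) -> caps B=0 W=0
Move 4: W@(1,3) -> caps B=0 W=0
Move 5: B@(1,0) -> caps B=0 W=0
Move 6: W@(0,3) -> caps B=0 W=0
Move 7: B@(0,2) -> caps B=0 W=0
Move 8: W@(2,2) -> caps B=0 W=0
Move 9: B@(0,0) -> caps B=0 W=0
Move 10: W@(2,0) -> caps B=0 W=0
Move 11: B@(0,1) -> caps B=0 W=0
Move 12: W@(3,2) -> caps B=0 W=1

Answer: BBBW
B.BW
W.WW
..W.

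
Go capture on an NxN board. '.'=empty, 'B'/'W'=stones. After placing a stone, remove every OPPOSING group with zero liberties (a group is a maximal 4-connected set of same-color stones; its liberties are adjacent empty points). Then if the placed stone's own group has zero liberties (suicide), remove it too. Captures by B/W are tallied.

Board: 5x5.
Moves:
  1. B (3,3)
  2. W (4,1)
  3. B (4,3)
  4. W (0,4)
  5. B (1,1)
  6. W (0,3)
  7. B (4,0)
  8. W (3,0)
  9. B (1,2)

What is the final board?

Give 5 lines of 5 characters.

Answer: ...WW
.BB..
.....
W..B.
.W.B.

Derivation:
Move 1: B@(3,3) -> caps B=0 W=0
Move 2: W@(4,1) -> caps B=0 W=0
Move 3: B@(4,3) -> caps B=0 W=0
Move 4: W@(0,4) -> caps B=0 W=0
Move 5: B@(1,1) -> caps B=0 W=0
Move 6: W@(0,3) -> caps B=0 W=0
Move 7: B@(4,0) -> caps B=0 W=0
Move 8: W@(3,0) -> caps B=0 W=1
Move 9: B@(1,2) -> caps B=0 W=1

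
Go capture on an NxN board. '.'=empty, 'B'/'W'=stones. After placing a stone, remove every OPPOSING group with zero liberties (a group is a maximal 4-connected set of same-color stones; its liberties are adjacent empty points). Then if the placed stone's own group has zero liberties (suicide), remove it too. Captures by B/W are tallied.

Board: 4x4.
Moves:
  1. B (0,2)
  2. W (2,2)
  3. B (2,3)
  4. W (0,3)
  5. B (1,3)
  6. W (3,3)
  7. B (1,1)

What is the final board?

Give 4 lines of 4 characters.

Answer: ..B.
.B.B
..WB
...W

Derivation:
Move 1: B@(0,2) -> caps B=0 W=0
Move 2: W@(2,2) -> caps B=0 W=0
Move 3: B@(2,3) -> caps B=0 W=0
Move 4: W@(0,3) -> caps B=0 W=0
Move 5: B@(1,3) -> caps B=1 W=0
Move 6: W@(3,3) -> caps B=1 W=0
Move 7: B@(1,1) -> caps B=1 W=0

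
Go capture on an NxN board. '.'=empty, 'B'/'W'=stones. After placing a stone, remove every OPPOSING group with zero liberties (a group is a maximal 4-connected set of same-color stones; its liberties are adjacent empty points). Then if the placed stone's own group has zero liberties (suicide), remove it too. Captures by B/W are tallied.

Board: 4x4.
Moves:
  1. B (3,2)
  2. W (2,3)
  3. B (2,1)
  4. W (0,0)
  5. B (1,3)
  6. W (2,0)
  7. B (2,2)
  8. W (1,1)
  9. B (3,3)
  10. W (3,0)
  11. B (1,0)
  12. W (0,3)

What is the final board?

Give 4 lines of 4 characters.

Move 1: B@(3,2) -> caps B=0 W=0
Move 2: W@(2,3) -> caps B=0 W=0
Move 3: B@(2,1) -> caps B=0 W=0
Move 4: W@(0,0) -> caps B=0 W=0
Move 5: B@(1,3) -> caps B=0 W=0
Move 6: W@(2,0) -> caps B=0 W=0
Move 7: B@(2,2) -> caps B=0 W=0
Move 8: W@(1,1) -> caps B=0 W=0
Move 9: B@(3,3) -> caps B=1 W=0
Move 10: W@(3,0) -> caps B=1 W=0
Move 11: B@(1,0) -> caps B=1 W=0
Move 12: W@(0,3) -> caps B=1 W=0

Answer: W..W
.W.B
WBB.
W.BB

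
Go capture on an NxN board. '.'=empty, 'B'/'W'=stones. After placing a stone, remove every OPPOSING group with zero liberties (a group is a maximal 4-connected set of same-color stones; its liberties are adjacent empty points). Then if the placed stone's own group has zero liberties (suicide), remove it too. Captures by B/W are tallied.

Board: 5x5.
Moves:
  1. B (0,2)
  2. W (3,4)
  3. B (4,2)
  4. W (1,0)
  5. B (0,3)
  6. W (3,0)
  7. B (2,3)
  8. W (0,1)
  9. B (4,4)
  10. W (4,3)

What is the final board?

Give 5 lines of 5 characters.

Answer: .WBB.
W....
...B.
W...W
..BW.

Derivation:
Move 1: B@(0,2) -> caps B=0 W=0
Move 2: W@(3,4) -> caps B=0 W=0
Move 3: B@(4,2) -> caps B=0 W=0
Move 4: W@(1,0) -> caps B=0 W=0
Move 5: B@(0,3) -> caps B=0 W=0
Move 6: W@(3,0) -> caps B=0 W=0
Move 7: B@(2,3) -> caps B=0 W=0
Move 8: W@(0,1) -> caps B=0 W=0
Move 9: B@(4,4) -> caps B=0 W=0
Move 10: W@(4,3) -> caps B=0 W=1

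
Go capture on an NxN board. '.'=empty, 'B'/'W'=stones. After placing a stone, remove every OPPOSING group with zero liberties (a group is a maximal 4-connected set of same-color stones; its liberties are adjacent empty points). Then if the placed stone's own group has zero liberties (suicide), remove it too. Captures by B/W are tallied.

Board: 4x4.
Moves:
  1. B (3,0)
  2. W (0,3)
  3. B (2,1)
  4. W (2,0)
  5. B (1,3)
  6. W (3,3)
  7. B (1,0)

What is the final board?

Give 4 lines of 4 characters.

Answer: ...W
B..B
.B..
B..W

Derivation:
Move 1: B@(3,0) -> caps B=0 W=0
Move 2: W@(0,3) -> caps B=0 W=0
Move 3: B@(2,1) -> caps B=0 W=0
Move 4: W@(2,0) -> caps B=0 W=0
Move 5: B@(1,3) -> caps B=0 W=0
Move 6: W@(3,3) -> caps B=0 W=0
Move 7: B@(1,0) -> caps B=1 W=0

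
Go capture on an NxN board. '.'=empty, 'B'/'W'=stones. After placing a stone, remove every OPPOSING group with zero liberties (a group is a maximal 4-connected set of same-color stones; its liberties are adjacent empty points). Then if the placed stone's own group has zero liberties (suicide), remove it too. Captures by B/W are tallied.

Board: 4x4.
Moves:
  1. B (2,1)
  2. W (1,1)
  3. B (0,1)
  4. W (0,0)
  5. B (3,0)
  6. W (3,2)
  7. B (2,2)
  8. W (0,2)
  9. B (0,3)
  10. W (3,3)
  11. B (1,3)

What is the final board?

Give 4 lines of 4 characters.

Answer: W.WB
.W.B
.BB.
B.WW

Derivation:
Move 1: B@(2,1) -> caps B=0 W=0
Move 2: W@(1,1) -> caps B=0 W=0
Move 3: B@(0,1) -> caps B=0 W=0
Move 4: W@(0,0) -> caps B=0 W=0
Move 5: B@(3,0) -> caps B=0 W=0
Move 6: W@(3,2) -> caps B=0 W=0
Move 7: B@(2,2) -> caps B=0 W=0
Move 8: W@(0,2) -> caps B=0 W=1
Move 9: B@(0,3) -> caps B=0 W=1
Move 10: W@(3,3) -> caps B=0 W=1
Move 11: B@(1,3) -> caps B=0 W=1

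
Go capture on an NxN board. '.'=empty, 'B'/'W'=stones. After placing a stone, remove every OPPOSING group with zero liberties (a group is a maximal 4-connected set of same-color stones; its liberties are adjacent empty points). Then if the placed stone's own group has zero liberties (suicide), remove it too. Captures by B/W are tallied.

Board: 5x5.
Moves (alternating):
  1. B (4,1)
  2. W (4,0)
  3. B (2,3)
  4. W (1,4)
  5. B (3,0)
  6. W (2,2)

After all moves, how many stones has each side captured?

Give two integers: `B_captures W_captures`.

Move 1: B@(4,1) -> caps B=0 W=0
Move 2: W@(4,0) -> caps B=0 W=0
Move 3: B@(2,3) -> caps B=0 W=0
Move 4: W@(1,4) -> caps B=0 W=0
Move 5: B@(3,0) -> caps B=1 W=0
Move 6: W@(2,2) -> caps B=1 W=0

Answer: 1 0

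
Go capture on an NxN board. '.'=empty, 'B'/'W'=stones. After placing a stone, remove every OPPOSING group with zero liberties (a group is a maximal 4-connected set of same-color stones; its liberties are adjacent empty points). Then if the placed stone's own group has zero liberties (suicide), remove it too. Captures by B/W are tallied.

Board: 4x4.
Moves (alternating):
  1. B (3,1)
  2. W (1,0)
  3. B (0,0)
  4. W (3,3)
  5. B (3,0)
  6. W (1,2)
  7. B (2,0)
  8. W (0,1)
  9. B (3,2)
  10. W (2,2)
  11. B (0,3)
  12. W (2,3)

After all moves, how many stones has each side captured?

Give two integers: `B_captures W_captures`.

Move 1: B@(3,1) -> caps B=0 W=0
Move 2: W@(1,0) -> caps B=0 W=0
Move 3: B@(0,0) -> caps B=0 W=0
Move 4: W@(3,3) -> caps B=0 W=0
Move 5: B@(3,0) -> caps B=0 W=0
Move 6: W@(1,2) -> caps B=0 W=0
Move 7: B@(2,0) -> caps B=0 W=0
Move 8: W@(0,1) -> caps B=0 W=1
Move 9: B@(3,2) -> caps B=0 W=1
Move 10: W@(2,2) -> caps B=0 W=1
Move 11: B@(0,3) -> caps B=0 W=1
Move 12: W@(2,3) -> caps B=0 W=1

Answer: 0 1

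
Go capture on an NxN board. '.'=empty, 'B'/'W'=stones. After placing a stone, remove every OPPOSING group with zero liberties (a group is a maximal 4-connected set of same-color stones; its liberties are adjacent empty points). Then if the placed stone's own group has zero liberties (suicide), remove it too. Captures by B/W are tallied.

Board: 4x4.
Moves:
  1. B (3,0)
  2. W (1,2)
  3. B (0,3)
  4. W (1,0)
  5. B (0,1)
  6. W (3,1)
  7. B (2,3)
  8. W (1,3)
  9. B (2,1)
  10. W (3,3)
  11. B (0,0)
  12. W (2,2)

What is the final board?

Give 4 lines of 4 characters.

Move 1: B@(3,0) -> caps B=0 W=0
Move 2: W@(1,2) -> caps B=0 W=0
Move 3: B@(0,3) -> caps B=0 W=0
Move 4: W@(1,0) -> caps B=0 W=0
Move 5: B@(0,1) -> caps B=0 W=0
Move 6: W@(3,1) -> caps B=0 W=0
Move 7: B@(2,3) -> caps B=0 W=0
Move 8: W@(1,3) -> caps B=0 W=0
Move 9: B@(2,1) -> caps B=0 W=0
Move 10: W@(3,3) -> caps B=0 W=0
Move 11: B@(0,0) -> caps B=0 W=0
Move 12: W@(2,2) -> caps B=0 W=1

Answer: BB.B
W.WW
.BW.
BW.W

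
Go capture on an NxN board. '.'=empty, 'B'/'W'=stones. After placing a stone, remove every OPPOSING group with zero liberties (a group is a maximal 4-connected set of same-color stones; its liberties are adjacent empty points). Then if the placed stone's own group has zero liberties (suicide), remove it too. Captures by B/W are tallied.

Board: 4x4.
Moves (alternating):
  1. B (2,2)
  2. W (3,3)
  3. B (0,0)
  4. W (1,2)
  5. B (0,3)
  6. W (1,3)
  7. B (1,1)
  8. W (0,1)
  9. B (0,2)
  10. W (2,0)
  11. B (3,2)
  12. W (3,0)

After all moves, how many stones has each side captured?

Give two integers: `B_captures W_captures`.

Answer: 1 0

Derivation:
Move 1: B@(2,2) -> caps B=0 W=0
Move 2: W@(3,3) -> caps B=0 W=0
Move 3: B@(0,0) -> caps B=0 W=0
Move 4: W@(1,2) -> caps B=0 W=0
Move 5: B@(0,3) -> caps B=0 W=0
Move 6: W@(1,3) -> caps B=0 W=0
Move 7: B@(1,1) -> caps B=0 W=0
Move 8: W@(0,1) -> caps B=0 W=0
Move 9: B@(0,2) -> caps B=1 W=0
Move 10: W@(2,0) -> caps B=1 W=0
Move 11: B@(3,2) -> caps B=1 W=0
Move 12: W@(3,0) -> caps B=1 W=0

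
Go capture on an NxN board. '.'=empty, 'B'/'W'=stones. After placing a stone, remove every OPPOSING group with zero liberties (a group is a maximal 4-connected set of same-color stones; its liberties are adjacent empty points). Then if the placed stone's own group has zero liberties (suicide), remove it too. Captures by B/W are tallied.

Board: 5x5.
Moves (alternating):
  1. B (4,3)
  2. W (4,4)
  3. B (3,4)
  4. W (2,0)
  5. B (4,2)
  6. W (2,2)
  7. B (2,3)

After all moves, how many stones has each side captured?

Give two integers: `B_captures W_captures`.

Answer: 1 0

Derivation:
Move 1: B@(4,3) -> caps B=0 W=0
Move 2: W@(4,4) -> caps B=0 W=0
Move 3: B@(3,4) -> caps B=1 W=0
Move 4: W@(2,0) -> caps B=1 W=0
Move 5: B@(4,2) -> caps B=1 W=0
Move 6: W@(2,2) -> caps B=1 W=0
Move 7: B@(2,3) -> caps B=1 W=0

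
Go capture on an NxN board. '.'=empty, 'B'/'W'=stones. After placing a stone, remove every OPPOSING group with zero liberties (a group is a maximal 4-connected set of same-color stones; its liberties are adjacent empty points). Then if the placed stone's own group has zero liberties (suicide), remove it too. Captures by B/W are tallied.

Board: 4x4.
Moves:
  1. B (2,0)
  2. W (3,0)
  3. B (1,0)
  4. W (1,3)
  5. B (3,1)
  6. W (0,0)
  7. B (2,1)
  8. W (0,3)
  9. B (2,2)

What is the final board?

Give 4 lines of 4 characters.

Answer: W..W
B..W
BBB.
.B..

Derivation:
Move 1: B@(2,0) -> caps B=0 W=0
Move 2: W@(3,0) -> caps B=0 W=0
Move 3: B@(1,0) -> caps B=0 W=0
Move 4: W@(1,3) -> caps B=0 W=0
Move 5: B@(3,1) -> caps B=1 W=0
Move 6: W@(0,0) -> caps B=1 W=0
Move 7: B@(2,1) -> caps B=1 W=0
Move 8: W@(0,3) -> caps B=1 W=0
Move 9: B@(2,2) -> caps B=1 W=0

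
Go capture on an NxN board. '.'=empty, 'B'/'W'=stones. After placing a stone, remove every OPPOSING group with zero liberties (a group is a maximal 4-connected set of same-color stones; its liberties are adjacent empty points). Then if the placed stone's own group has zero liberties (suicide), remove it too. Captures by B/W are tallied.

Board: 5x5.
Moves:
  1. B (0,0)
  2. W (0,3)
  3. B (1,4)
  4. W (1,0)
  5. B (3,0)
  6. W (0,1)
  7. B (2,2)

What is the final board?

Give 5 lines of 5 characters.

Move 1: B@(0,0) -> caps B=0 W=0
Move 2: W@(0,3) -> caps B=0 W=0
Move 3: B@(1,4) -> caps B=0 W=0
Move 4: W@(1,0) -> caps B=0 W=0
Move 5: B@(3,0) -> caps B=0 W=0
Move 6: W@(0,1) -> caps B=0 W=1
Move 7: B@(2,2) -> caps B=0 W=1

Answer: .W.W.
W...B
..B..
B....
.....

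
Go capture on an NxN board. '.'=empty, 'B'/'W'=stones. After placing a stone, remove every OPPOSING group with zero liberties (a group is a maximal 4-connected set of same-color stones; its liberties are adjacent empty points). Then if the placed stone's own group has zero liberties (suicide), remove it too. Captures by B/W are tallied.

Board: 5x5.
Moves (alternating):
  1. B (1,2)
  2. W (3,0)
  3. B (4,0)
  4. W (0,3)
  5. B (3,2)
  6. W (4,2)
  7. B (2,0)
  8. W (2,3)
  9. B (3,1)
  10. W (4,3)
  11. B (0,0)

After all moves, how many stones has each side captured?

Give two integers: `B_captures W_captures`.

Answer: 1 0

Derivation:
Move 1: B@(1,2) -> caps B=0 W=0
Move 2: W@(3,0) -> caps B=0 W=0
Move 3: B@(4,0) -> caps B=0 W=0
Move 4: W@(0,3) -> caps B=0 W=0
Move 5: B@(3,2) -> caps B=0 W=0
Move 6: W@(4,2) -> caps B=0 W=0
Move 7: B@(2,0) -> caps B=0 W=0
Move 8: W@(2,3) -> caps B=0 W=0
Move 9: B@(3,1) -> caps B=1 W=0
Move 10: W@(4,3) -> caps B=1 W=0
Move 11: B@(0,0) -> caps B=1 W=0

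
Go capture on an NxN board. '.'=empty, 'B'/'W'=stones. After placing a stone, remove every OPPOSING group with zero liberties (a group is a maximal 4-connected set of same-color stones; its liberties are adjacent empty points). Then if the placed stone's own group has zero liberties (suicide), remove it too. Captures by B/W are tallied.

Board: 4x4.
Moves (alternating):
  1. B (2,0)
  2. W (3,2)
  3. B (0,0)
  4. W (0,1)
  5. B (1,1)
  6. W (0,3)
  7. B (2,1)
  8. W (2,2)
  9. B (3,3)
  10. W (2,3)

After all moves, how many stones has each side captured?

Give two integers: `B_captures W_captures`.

Answer: 0 1

Derivation:
Move 1: B@(2,0) -> caps B=0 W=0
Move 2: W@(3,2) -> caps B=0 W=0
Move 3: B@(0,0) -> caps B=0 W=0
Move 4: W@(0,1) -> caps B=0 W=0
Move 5: B@(1,1) -> caps B=0 W=0
Move 6: W@(0,3) -> caps B=0 W=0
Move 7: B@(2,1) -> caps B=0 W=0
Move 8: W@(2,2) -> caps B=0 W=0
Move 9: B@(3,3) -> caps B=0 W=0
Move 10: W@(2,3) -> caps B=0 W=1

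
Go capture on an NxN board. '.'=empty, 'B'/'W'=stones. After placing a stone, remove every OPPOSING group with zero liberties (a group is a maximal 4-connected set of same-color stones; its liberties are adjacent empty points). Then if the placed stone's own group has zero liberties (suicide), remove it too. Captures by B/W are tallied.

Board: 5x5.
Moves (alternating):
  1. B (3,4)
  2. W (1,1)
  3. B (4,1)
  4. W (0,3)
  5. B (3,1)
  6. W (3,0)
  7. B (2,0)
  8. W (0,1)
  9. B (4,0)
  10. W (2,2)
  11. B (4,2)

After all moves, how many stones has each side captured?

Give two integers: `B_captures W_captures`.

Answer: 1 0

Derivation:
Move 1: B@(3,4) -> caps B=0 W=0
Move 2: W@(1,1) -> caps B=0 W=0
Move 3: B@(4,1) -> caps B=0 W=0
Move 4: W@(0,3) -> caps B=0 W=0
Move 5: B@(3,1) -> caps B=0 W=0
Move 6: W@(3,0) -> caps B=0 W=0
Move 7: B@(2,0) -> caps B=0 W=0
Move 8: W@(0,1) -> caps B=0 W=0
Move 9: B@(4,0) -> caps B=1 W=0
Move 10: W@(2,2) -> caps B=1 W=0
Move 11: B@(4,2) -> caps B=1 W=0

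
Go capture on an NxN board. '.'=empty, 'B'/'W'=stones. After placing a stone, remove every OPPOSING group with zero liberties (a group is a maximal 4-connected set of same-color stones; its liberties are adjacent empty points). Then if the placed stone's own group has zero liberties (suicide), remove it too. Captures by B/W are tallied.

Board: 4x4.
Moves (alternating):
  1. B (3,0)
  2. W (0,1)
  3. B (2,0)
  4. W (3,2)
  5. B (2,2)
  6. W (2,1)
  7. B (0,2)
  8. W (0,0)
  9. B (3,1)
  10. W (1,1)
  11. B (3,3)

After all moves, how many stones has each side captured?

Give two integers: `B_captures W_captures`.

Move 1: B@(3,0) -> caps B=0 W=0
Move 2: W@(0,1) -> caps B=0 W=0
Move 3: B@(2,0) -> caps B=0 W=0
Move 4: W@(3,2) -> caps B=0 W=0
Move 5: B@(2,2) -> caps B=0 W=0
Move 6: W@(2,1) -> caps B=0 W=0
Move 7: B@(0,2) -> caps B=0 W=0
Move 8: W@(0,0) -> caps B=0 W=0
Move 9: B@(3,1) -> caps B=0 W=0
Move 10: W@(1,1) -> caps B=0 W=0
Move 11: B@(3,3) -> caps B=1 W=0

Answer: 1 0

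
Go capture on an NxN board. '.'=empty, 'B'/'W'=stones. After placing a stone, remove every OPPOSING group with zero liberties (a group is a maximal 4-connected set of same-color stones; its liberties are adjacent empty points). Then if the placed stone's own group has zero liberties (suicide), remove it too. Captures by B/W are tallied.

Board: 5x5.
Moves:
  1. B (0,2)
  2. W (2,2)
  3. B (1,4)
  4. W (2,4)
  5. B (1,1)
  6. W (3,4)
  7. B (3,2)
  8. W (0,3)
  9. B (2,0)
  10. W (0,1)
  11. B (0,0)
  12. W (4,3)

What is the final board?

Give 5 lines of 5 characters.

Answer: B.BW.
.B..B
B.W.W
..B.W
...W.

Derivation:
Move 1: B@(0,2) -> caps B=0 W=0
Move 2: W@(2,2) -> caps B=0 W=0
Move 3: B@(1,4) -> caps B=0 W=0
Move 4: W@(2,4) -> caps B=0 W=0
Move 5: B@(1,1) -> caps B=0 W=0
Move 6: W@(3,4) -> caps B=0 W=0
Move 7: B@(3,2) -> caps B=0 W=0
Move 8: W@(0,3) -> caps B=0 W=0
Move 9: B@(2,0) -> caps B=0 W=0
Move 10: W@(0,1) -> caps B=0 W=0
Move 11: B@(0,0) -> caps B=1 W=0
Move 12: W@(4,3) -> caps B=1 W=0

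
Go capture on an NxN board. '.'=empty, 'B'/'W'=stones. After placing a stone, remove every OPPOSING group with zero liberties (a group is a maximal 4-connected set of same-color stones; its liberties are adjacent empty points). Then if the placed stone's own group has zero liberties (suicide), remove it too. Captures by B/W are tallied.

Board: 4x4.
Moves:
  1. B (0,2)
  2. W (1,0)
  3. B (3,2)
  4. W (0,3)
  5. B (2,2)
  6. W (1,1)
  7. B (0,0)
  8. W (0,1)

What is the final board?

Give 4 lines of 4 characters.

Move 1: B@(0,2) -> caps B=0 W=0
Move 2: W@(1,0) -> caps B=0 W=0
Move 3: B@(3,2) -> caps B=0 W=0
Move 4: W@(0,3) -> caps B=0 W=0
Move 5: B@(2,2) -> caps B=0 W=0
Move 6: W@(1,1) -> caps B=0 W=0
Move 7: B@(0,0) -> caps B=0 W=0
Move 8: W@(0,1) -> caps B=0 W=1

Answer: .WBW
WW..
..B.
..B.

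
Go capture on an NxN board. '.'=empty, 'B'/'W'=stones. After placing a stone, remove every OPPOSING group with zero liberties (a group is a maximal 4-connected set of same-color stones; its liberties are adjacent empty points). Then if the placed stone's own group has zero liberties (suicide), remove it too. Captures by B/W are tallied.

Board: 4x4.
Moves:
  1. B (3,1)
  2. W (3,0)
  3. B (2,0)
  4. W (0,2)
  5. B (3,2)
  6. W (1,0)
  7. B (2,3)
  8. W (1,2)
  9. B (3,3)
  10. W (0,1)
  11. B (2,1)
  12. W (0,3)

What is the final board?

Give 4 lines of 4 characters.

Answer: .WWW
W.W.
BB.B
.BBB

Derivation:
Move 1: B@(3,1) -> caps B=0 W=0
Move 2: W@(3,0) -> caps B=0 W=0
Move 3: B@(2,0) -> caps B=1 W=0
Move 4: W@(0,2) -> caps B=1 W=0
Move 5: B@(3,2) -> caps B=1 W=0
Move 6: W@(1,0) -> caps B=1 W=0
Move 7: B@(2,3) -> caps B=1 W=0
Move 8: W@(1,2) -> caps B=1 W=0
Move 9: B@(3,3) -> caps B=1 W=0
Move 10: W@(0,1) -> caps B=1 W=0
Move 11: B@(2,1) -> caps B=1 W=0
Move 12: W@(0,3) -> caps B=1 W=0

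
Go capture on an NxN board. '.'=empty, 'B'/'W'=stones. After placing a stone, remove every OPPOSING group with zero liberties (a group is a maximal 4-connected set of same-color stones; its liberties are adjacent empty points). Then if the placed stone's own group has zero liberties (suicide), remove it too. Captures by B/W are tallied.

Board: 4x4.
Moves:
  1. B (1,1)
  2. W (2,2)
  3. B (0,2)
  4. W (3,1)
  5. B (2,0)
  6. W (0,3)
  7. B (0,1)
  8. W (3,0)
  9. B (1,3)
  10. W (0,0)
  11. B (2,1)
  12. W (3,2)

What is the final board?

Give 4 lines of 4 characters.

Answer: WBB.
.B.B
BBW.
WWW.

Derivation:
Move 1: B@(1,1) -> caps B=0 W=0
Move 2: W@(2,2) -> caps B=0 W=0
Move 3: B@(0,2) -> caps B=0 W=0
Move 4: W@(3,1) -> caps B=0 W=0
Move 5: B@(2,0) -> caps B=0 W=0
Move 6: W@(0,3) -> caps B=0 W=0
Move 7: B@(0,1) -> caps B=0 W=0
Move 8: W@(3,0) -> caps B=0 W=0
Move 9: B@(1,3) -> caps B=1 W=0
Move 10: W@(0,0) -> caps B=1 W=0
Move 11: B@(2,1) -> caps B=1 W=0
Move 12: W@(3,2) -> caps B=1 W=0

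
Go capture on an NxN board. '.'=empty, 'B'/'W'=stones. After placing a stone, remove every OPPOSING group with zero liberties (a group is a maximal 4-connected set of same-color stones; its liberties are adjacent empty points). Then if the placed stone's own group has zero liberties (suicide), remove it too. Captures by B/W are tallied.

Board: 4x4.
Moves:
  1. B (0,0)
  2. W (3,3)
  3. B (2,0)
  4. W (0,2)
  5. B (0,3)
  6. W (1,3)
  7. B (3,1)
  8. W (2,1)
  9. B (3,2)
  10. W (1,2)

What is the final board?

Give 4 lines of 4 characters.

Answer: B.W.
..WW
BW..
.BBW

Derivation:
Move 1: B@(0,0) -> caps B=0 W=0
Move 2: W@(3,3) -> caps B=0 W=0
Move 3: B@(2,0) -> caps B=0 W=0
Move 4: W@(0,2) -> caps B=0 W=0
Move 5: B@(0,3) -> caps B=0 W=0
Move 6: W@(1,3) -> caps B=0 W=1
Move 7: B@(3,1) -> caps B=0 W=1
Move 8: W@(2,1) -> caps B=0 W=1
Move 9: B@(3,2) -> caps B=0 W=1
Move 10: W@(1,2) -> caps B=0 W=1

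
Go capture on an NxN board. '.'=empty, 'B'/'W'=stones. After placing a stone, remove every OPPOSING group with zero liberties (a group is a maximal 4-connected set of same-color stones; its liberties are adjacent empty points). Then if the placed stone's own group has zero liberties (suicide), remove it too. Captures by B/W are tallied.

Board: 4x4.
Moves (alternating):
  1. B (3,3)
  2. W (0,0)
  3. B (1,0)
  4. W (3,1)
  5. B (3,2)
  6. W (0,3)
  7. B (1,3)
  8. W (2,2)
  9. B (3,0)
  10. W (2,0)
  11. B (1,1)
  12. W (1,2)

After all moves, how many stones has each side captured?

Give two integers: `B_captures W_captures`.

Move 1: B@(3,3) -> caps B=0 W=0
Move 2: W@(0,0) -> caps B=0 W=0
Move 3: B@(1,0) -> caps B=0 W=0
Move 4: W@(3,1) -> caps B=0 W=0
Move 5: B@(3,2) -> caps B=0 W=0
Move 6: W@(0,3) -> caps B=0 W=0
Move 7: B@(1,3) -> caps B=0 W=0
Move 8: W@(2,2) -> caps B=0 W=0
Move 9: B@(3,0) -> caps B=0 W=0
Move 10: W@(2,0) -> caps B=0 W=1
Move 11: B@(1,1) -> caps B=0 W=1
Move 12: W@(1,2) -> caps B=0 W=1

Answer: 0 1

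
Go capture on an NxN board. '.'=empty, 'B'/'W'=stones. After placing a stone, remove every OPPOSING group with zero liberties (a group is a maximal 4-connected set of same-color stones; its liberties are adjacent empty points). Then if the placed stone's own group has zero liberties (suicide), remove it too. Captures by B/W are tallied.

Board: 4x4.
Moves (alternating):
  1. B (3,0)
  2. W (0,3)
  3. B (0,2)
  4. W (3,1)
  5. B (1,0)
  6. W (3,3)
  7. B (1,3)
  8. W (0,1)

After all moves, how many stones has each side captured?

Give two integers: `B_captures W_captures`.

Answer: 1 0

Derivation:
Move 1: B@(3,0) -> caps B=0 W=0
Move 2: W@(0,3) -> caps B=0 W=0
Move 3: B@(0,2) -> caps B=0 W=0
Move 4: W@(3,1) -> caps B=0 W=0
Move 5: B@(1,0) -> caps B=0 W=0
Move 6: W@(3,3) -> caps B=0 W=0
Move 7: B@(1,3) -> caps B=1 W=0
Move 8: W@(0,1) -> caps B=1 W=0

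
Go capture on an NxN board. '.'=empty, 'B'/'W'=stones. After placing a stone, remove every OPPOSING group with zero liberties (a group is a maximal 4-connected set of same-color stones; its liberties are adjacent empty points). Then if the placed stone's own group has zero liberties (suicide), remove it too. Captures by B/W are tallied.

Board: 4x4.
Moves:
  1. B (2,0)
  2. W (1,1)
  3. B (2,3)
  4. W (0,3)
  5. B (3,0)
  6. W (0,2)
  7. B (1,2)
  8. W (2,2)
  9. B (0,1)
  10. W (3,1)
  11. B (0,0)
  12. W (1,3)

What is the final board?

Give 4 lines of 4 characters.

Move 1: B@(2,0) -> caps B=0 W=0
Move 2: W@(1,1) -> caps B=0 W=0
Move 3: B@(2,3) -> caps B=0 W=0
Move 4: W@(0,3) -> caps B=0 W=0
Move 5: B@(3,0) -> caps B=0 W=0
Move 6: W@(0,2) -> caps B=0 W=0
Move 7: B@(1,2) -> caps B=0 W=0
Move 8: W@(2,2) -> caps B=0 W=0
Move 9: B@(0,1) -> caps B=0 W=0
Move 10: W@(3,1) -> caps B=0 W=0
Move 11: B@(0,0) -> caps B=0 W=0
Move 12: W@(1,3) -> caps B=0 W=1

Answer: BBWW
.W.W
B.WB
BW..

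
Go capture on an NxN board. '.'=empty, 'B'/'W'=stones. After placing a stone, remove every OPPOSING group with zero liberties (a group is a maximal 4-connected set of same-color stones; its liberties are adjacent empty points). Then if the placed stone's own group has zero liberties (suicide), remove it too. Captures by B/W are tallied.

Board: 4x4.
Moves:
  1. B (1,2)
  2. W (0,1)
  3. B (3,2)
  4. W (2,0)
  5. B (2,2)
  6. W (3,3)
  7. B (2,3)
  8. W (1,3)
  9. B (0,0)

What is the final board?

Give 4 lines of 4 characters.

Answer: BW..
..BW
W.BB
..B.

Derivation:
Move 1: B@(1,2) -> caps B=0 W=0
Move 2: W@(0,1) -> caps B=0 W=0
Move 3: B@(3,2) -> caps B=0 W=0
Move 4: W@(2,0) -> caps B=0 W=0
Move 5: B@(2,2) -> caps B=0 W=0
Move 6: W@(3,3) -> caps B=0 W=0
Move 7: B@(2,3) -> caps B=1 W=0
Move 8: W@(1,3) -> caps B=1 W=0
Move 9: B@(0,0) -> caps B=1 W=0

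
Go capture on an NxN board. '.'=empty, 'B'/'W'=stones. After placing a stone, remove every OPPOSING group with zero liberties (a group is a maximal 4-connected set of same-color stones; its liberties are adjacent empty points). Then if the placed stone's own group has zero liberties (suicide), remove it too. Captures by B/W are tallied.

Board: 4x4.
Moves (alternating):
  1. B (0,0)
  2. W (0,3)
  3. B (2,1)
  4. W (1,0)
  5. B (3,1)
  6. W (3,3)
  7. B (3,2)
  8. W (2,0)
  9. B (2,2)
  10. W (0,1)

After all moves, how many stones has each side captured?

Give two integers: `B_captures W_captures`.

Answer: 0 1

Derivation:
Move 1: B@(0,0) -> caps B=0 W=0
Move 2: W@(0,3) -> caps B=0 W=0
Move 3: B@(2,1) -> caps B=0 W=0
Move 4: W@(1,0) -> caps B=0 W=0
Move 5: B@(3,1) -> caps B=0 W=0
Move 6: W@(3,3) -> caps B=0 W=0
Move 7: B@(3,2) -> caps B=0 W=0
Move 8: W@(2,0) -> caps B=0 W=0
Move 9: B@(2,2) -> caps B=0 W=0
Move 10: W@(0,1) -> caps B=0 W=1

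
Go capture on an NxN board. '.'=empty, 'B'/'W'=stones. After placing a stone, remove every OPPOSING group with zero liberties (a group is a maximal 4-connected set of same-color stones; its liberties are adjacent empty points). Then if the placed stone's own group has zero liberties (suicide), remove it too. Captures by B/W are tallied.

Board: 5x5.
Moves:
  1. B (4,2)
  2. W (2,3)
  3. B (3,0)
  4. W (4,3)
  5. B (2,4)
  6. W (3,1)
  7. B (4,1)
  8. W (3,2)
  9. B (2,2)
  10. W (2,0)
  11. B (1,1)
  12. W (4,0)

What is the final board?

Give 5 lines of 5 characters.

Move 1: B@(4,2) -> caps B=0 W=0
Move 2: W@(2,3) -> caps B=0 W=0
Move 3: B@(3,0) -> caps B=0 W=0
Move 4: W@(4,3) -> caps B=0 W=0
Move 5: B@(2,4) -> caps B=0 W=0
Move 6: W@(3,1) -> caps B=0 W=0
Move 7: B@(4,1) -> caps B=0 W=0
Move 8: W@(3,2) -> caps B=0 W=0
Move 9: B@(2,2) -> caps B=0 W=0
Move 10: W@(2,0) -> caps B=0 W=0
Move 11: B@(1,1) -> caps B=0 W=0
Move 12: W@(4,0) -> caps B=0 W=3

Answer: .....
.B...
W.BWB
.WW..
W..W.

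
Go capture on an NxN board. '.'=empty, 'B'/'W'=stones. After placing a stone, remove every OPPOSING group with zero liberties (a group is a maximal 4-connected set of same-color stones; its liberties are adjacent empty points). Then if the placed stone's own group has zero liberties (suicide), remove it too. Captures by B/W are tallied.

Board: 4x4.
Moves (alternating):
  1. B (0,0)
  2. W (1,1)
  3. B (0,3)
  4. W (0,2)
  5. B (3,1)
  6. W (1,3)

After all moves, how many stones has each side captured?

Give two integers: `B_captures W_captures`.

Move 1: B@(0,0) -> caps B=0 W=0
Move 2: W@(1,1) -> caps B=0 W=0
Move 3: B@(0,3) -> caps B=0 W=0
Move 4: W@(0,2) -> caps B=0 W=0
Move 5: B@(3,1) -> caps B=0 W=0
Move 6: W@(1,3) -> caps B=0 W=1

Answer: 0 1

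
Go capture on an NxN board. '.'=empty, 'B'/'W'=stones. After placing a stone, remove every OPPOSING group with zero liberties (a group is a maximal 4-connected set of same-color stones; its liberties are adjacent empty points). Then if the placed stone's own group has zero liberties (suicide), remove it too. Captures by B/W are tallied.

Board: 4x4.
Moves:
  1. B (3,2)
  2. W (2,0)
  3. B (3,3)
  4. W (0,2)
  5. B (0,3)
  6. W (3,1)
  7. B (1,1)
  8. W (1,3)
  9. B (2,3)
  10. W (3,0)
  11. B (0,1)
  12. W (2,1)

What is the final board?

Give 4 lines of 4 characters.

Move 1: B@(3,2) -> caps B=0 W=0
Move 2: W@(2,0) -> caps B=0 W=0
Move 3: B@(3,3) -> caps B=0 W=0
Move 4: W@(0,2) -> caps B=0 W=0
Move 5: B@(0,3) -> caps B=0 W=0
Move 6: W@(3,1) -> caps B=0 W=0
Move 7: B@(1,1) -> caps B=0 W=0
Move 8: W@(1,3) -> caps B=0 W=1
Move 9: B@(2,3) -> caps B=0 W=1
Move 10: W@(3,0) -> caps B=0 W=1
Move 11: B@(0,1) -> caps B=0 W=1
Move 12: W@(2,1) -> caps B=0 W=1

Answer: .BW.
.B.W
WW.B
WWBB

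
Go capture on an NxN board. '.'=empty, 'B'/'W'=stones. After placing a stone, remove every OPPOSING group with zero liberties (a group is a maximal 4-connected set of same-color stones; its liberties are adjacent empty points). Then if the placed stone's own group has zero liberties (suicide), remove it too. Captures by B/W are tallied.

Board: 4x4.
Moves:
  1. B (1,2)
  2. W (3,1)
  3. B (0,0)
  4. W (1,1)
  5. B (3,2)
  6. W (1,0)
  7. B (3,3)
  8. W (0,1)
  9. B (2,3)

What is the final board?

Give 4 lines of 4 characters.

Move 1: B@(1,2) -> caps B=0 W=0
Move 2: W@(3,1) -> caps B=0 W=0
Move 3: B@(0,0) -> caps B=0 W=0
Move 4: W@(1,1) -> caps B=0 W=0
Move 5: B@(3,2) -> caps B=0 W=0
Move 6: W@(1,0) -> caps B=0 W=0
Move 7: B@(3,3) -> caps B=0 W=0
Move 8: W@(0,1) -> caps B=0 W=1
Move 9: B@(2,3) -> caps B=0 W=1

Answer: .W..
WWB.
...B
.WBB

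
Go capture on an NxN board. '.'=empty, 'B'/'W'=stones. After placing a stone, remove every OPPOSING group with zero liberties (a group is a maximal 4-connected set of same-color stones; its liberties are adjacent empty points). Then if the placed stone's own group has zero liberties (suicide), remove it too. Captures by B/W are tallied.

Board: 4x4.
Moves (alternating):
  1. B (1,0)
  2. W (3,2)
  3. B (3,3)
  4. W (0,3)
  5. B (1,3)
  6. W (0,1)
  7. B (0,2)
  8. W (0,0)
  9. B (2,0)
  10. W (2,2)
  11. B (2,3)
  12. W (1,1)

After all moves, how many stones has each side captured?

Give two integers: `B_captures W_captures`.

Move 1: B@(1,0) -> caps B=0 W=0
Move 2: W@(3,2) -> caps B=0 W=0
Move 3: B@(3,3) -> caps B=0 W=0
Move 4: W@(0,3) -> caps B=0 W=0
Move 5: B@(1,3) -> caps B=0 W=0
Move 6: W@(0,1) -> caps B=0 W=0
Move 7: B@(0,2) -> caps B=1 W=0
Move 8: W@(0,0) -> caps B=1 W=0
Move 9: B@(2,0) -> caps B=1 W=0
Move 10: W@(2,2) -> caps B=1 W=0
Move 11: B@(2,3) -> caps B=1 W=0
Move 12: W@(1,1) -> caps B=1 W=0

Answer: 1 0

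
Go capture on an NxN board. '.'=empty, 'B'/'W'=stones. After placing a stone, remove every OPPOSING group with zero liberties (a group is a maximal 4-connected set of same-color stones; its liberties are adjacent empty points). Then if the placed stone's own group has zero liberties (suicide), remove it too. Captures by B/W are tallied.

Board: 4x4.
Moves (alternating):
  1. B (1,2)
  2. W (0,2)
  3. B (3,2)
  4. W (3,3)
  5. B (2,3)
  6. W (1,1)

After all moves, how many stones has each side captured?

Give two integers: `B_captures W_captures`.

Answer: 1 0

Derivation:
Move 1: B@(1,2) -> caps B=0 W=0
Move 2: W@(0,2) -> caps B=0 W=0
Move 3: B@(3,2) -> caps B=0 W=0
Move 4: W@(3,3) -> caps B=0 W=0
Move 5: B@(2,3) -> caps B=1 W=0
Move 6: W@(1,1) -> caps B=1 W=0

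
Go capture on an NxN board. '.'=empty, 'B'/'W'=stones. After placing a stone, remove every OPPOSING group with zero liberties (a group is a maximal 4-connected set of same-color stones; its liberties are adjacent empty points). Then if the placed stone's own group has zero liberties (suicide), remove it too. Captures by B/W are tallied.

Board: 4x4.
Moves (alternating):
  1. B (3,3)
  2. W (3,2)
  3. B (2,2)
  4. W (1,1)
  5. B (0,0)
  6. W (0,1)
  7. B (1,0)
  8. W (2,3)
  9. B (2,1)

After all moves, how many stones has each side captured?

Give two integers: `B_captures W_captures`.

Answer: 0 1

Derivation:
Move 1: B@(3,3) -> caps B=0 W=0
Move 2: W@(3,2) -> caps B=0 W=0
Move 3: B@(2,2) -> caps B=0 W=0
Move 4: W@(1,1) -> caps B=0 W=0
Move 5: B@(0,0) -> caps B=0 W=0
Move 6: W@(0,1) -> caps B=0 W=0
Move 7: B@(1,0) -> caps B=0 W=0
Move 8: W@(2,3) -> caps B=0 W=1
Move 9: B@(2,1) -> caps B=0 W=1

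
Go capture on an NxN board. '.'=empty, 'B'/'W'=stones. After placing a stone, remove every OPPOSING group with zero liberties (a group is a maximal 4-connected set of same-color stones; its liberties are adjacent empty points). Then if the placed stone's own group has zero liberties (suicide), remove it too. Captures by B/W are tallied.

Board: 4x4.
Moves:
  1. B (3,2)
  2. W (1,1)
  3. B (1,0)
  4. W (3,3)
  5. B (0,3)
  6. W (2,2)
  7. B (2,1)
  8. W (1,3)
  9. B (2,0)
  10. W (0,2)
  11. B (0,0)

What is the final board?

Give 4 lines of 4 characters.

Answer: B.W.
BW.W
BBW.
..BW

Derivation:
Move 1: B@(3,2) -> caps B=0 W=0
Move 2: W@(1,1) -> caps B=0 W=0
Move 3: B@(1,0) -> caps B=0 W=0
Move 4: W@(3,3) -> caps B=0 W=0
Move 5: B@(0,3) -> caps B=0 W=0
Move 6: W@(2,2) -> caps B=0 W=0
Move 7: B@(2,1) -> caps B=0 W=0
Move 8: W@(1,3) -> caps B=0 W=0
Move 9: B@(2,0) -> caps B=0 W=0
Move 10: W@(0,2) -> caps B=0 W=1
Move 11: B@(0,0) -> caps B=0 W=1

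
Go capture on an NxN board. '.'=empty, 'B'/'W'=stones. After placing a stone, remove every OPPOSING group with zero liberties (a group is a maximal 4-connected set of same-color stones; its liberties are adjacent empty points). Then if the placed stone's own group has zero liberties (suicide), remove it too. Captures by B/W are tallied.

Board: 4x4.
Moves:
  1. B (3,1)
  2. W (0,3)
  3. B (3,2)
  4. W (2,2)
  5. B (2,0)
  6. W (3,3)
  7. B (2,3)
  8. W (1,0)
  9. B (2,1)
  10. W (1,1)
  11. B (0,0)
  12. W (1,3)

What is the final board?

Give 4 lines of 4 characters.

Answer: B..W
WW.W
BBWB
.BB.

Derivation:
Move 1: B@(3,1) -> caps B=0 W=0
Move 2: W@(0,3) -> caps B=0 W=0
Move 3: B@(3,2) -> caps B=0 W=0
Move 4: W@(2,2) -> caps B=0 W=0
Move 5: B@(2,0) -> caps B=0 W=0
Move 6: W@(3,3) -> caps B=0 W=0
Move 7: B@(2,3) -> caps B=1 W=0
Move 8: W@(1,0) -> caps B=1 W=0
Move 9: B@(2,1) -> caps B=1 W=0
Move 10: W@(1,1) -> caps B=1 W=0
Move 11: B@(0,0) -> caps B=1 W=0
Move 12: W@(1,3) -> caps B=1 W=0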